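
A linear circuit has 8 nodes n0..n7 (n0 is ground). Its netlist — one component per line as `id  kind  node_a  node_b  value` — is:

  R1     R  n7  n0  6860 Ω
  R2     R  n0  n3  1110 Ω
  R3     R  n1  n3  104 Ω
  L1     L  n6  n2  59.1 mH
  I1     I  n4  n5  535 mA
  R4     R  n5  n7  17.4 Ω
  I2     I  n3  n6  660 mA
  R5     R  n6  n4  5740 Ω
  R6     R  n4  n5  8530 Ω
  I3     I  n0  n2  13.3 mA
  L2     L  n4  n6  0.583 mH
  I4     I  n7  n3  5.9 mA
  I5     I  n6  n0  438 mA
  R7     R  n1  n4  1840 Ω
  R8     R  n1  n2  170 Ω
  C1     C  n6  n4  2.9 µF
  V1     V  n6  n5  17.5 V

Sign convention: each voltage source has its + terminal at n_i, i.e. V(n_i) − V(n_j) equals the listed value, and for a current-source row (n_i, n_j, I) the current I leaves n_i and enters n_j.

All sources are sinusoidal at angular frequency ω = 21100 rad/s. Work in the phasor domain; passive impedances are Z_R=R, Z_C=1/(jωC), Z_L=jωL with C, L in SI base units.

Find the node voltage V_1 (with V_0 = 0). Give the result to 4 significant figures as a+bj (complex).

MNA unknowns: 7 node voltages V₁..V_7 plus 1 source current (V1)
R1: Y=0.0001458+0.000j on G[7,0]
R2: Y=0.0009009+0.000j on G[0,3]
R3: Y=0.009615+0.000j on G[1,3]
L1: Y=0.000-0.0008019j on G[6,2]
I1: z[4]−=0.535, z[5]+=0.535
R4: Y=0.05747+0.000j on G[5,7]
I2: z[3]−=0.66, z[6]+=0.66
R5: Y=0.0001742+0.000j on G[6,4]
R6: Y=0.0001172+0.000j on G[4,5]
I3: z[0]−=0.0133, z[2]+=0.0133
L2: Y=0.000-0.08129j on G[4,6]
I4: z[7]−=0.0059, z[3]+=0.0059
I5: z[6]−=0.438, z[0]+=0.438
R7: Y=0.0005435+0.000j on G[1,4]
R8: Y=0.005882+0.000j on G[1,2]
C1: Y=0.000+0.06119j on G[6,4]
V1: row V6−V5=17.5, i_V1 at 6,5
solve → V1=-402.2-27.78j, V2=-372.2-45.88j, V3=-429.9-25.40j, V4=-235.7+126.1j, V5=-256.9+157.4j, V6=-239.4+157.4j, V7=-256.4+157.0j
aux → i_V1=-0.5690+0.02655j

-402.2-27.78j V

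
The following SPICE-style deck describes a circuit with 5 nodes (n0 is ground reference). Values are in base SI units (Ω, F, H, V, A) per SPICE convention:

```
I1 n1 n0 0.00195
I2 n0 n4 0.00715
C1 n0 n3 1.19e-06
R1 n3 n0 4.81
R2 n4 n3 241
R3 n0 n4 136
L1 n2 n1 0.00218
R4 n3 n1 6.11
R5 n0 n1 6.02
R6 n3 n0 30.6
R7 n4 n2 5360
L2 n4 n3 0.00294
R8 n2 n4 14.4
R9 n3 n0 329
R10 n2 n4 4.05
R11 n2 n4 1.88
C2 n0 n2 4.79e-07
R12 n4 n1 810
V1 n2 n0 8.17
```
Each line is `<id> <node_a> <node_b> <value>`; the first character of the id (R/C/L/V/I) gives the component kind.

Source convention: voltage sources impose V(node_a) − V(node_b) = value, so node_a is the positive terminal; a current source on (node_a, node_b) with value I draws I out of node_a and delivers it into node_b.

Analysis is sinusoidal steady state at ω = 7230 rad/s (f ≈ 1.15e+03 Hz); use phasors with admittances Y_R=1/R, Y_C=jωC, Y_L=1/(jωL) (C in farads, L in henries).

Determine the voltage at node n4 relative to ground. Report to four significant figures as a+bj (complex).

7.944+0.3900j V

Apply KCL at each of the 4 non-ground nodes and solve the resulting linear system.
Node n1: branches {I1, L1, R4, R5, R12} → V_1 = 0.7540-2.290j
Node n2: branches {L1, R7, R8, R10, R11, C2, V1} → V_2 = 8.170+0.000j
Node n3: branches {C1, R1, R2, R4, R6, L2, R9} → V_3 = 0.5892-1.760j
Node n4: branches {I2, R2, R3, R7, L2, R8, R10, R11, R12} → V_4 = 7.944+0.3900j
Source currents: i(V1)=-0.3371+0.7731j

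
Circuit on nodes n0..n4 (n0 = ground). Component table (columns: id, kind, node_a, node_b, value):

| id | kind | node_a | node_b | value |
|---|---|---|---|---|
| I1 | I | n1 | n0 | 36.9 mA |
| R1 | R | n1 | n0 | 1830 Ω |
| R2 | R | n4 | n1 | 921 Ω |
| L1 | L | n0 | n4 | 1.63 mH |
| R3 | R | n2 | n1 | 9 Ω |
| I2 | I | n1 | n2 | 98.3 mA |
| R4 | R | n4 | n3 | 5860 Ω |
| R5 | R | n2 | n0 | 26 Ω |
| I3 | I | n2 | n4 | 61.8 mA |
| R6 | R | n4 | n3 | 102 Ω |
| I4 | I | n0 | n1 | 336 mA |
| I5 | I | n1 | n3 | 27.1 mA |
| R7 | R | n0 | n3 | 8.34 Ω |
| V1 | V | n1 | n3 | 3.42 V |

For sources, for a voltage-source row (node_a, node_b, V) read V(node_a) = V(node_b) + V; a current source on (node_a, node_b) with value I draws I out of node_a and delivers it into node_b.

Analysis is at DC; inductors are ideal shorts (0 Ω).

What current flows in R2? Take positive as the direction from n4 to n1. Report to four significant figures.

Element admittances at DC:
  I1: injects 0.0369 A into n0 (from n1)
  Y(R1) = 0.0005464 S between n1,n0
  Y(R2) = 0.001086 S between n4,n1
  L1: short n0↔n4 (DC inductor)
  Y(R3) = 0.1111 S between n2,n1
  I2: injects 0.0983 A into n2 (from n1)
  Y(R4) = 0.0001706 S between n4,n3
  Y(R5) = 0.03846 S between n2,n0
  I3: injects 0.0618 A into n4 (from n2)
  Y(R6) = 0.009804 S between n4,n3
  I4: injects 0.336 A into n1 (from n0)
  I5: injects 0.0271 A into n3 (from n1)
  Y(R7) = 0.1199 S between n0,n3
  V1: constraint V(n1)−V(n3) = 3.42
Assemble and solve the 6×6 MNA system:
  V(n1)=4.198  V(n2)=3.363  V(n3)=0.7785  V(n4)=0.000
  i(L1)=-0.07412  i(V1)=0.07401

-0.004559 A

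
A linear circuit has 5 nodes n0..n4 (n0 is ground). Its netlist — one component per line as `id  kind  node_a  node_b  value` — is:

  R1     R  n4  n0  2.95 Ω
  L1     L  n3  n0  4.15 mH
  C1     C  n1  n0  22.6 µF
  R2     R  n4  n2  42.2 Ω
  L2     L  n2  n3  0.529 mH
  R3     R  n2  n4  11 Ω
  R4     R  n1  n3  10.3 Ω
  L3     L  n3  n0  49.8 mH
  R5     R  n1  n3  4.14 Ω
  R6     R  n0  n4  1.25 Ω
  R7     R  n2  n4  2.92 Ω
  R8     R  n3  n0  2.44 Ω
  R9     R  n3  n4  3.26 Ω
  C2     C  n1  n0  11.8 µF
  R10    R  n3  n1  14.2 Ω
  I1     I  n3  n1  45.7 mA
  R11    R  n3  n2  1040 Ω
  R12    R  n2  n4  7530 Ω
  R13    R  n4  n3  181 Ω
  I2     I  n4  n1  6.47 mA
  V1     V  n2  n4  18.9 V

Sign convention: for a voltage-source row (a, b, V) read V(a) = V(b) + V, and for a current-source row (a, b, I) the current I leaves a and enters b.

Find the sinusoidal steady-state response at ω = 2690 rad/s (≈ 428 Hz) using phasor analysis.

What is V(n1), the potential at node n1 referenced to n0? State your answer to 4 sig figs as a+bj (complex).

6.007-8.076j V

Apply KCL at each of the 4 non-ground nodes and solve the resulting linear system.
Node n1: branches {C1, R4, R5, C2, R10, I1, I2} → V_1 = 6.007-8.076j
Node n2: branches {R2, L2, R3, R7, R11, R12, V1} → V_2 = 16.04+2.586j
Node n3: branches {L1, L2, R4, L3, R5, R8, R9, R10, I1, R11, R13} → V_3 = 7.706-6.717j
Node n4: branches {R1, R2, R3, R6, R7, R9, R12, R13, I2, V1} → V_4 = -2.857+2.586j
Source currents: i(V1)=-15.19+5.850j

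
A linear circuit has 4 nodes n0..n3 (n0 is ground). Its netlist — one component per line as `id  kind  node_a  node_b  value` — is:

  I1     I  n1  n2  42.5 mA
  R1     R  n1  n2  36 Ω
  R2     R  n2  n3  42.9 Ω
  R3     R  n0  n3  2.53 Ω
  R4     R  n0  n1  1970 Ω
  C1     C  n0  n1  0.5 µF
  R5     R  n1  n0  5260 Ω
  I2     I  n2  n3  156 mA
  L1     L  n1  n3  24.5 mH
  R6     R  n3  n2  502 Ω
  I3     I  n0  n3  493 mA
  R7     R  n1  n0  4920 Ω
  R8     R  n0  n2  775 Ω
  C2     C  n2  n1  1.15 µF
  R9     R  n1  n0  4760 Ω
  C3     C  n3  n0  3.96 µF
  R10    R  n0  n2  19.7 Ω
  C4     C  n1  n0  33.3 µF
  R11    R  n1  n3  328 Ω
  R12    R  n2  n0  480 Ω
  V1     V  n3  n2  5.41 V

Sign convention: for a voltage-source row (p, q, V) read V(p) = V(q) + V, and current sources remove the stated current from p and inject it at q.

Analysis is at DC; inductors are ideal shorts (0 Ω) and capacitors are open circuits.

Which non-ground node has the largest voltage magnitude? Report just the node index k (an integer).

2

Element admittances at DC:
  I1: injects 0.0425 A into n2 (from n1)
  Y(R1) = 0.02778 S between n1,n2
  Y(R2) = 0.02331 S between n2,n3
  Y(R3) = 0.3953 S between n0,n3
  Y(R4) = 0.0005076 S between n0,n1
  Y(C1) = 0.000 S between n0,n1
  Y(R5) = 0.0001901 S between n1,n0
  I2: injects 0.156 A into n3 (from n2)
  L1: short n1↔n3 (DC inductor)
  Y(R6) = 0.001992 S between n3,n2
  I3: injects 0.493 A into n3 (from n0)
  Y(R7) = 0.0002033 S between n1,n0
  Y(R8) = 0.001290 S between n0,n2
  Y(C2) = 0.000 S between n2,n1
  Y(R9) = 0.0002101 S between n1,n0
  Y(C3) = 0.000 S between n3,n0
  Y(R10) = 0.05076 S between n0,n2
  Y(C4) = 0.000 S between n1,n0
  Y(R11) = 0.003049 S between n1,n3
  Y(R12) = 0.002083 S between n2,n0
  V1: constraint V(n3)−V(n2) = 5.41
Assemble and solve the 5×5 MNA system:
  V(n1)=1.744  V(n2)=-3.666  V(n3)=1.744
  i(L1)=-0.1947  i(V1)=-0.3721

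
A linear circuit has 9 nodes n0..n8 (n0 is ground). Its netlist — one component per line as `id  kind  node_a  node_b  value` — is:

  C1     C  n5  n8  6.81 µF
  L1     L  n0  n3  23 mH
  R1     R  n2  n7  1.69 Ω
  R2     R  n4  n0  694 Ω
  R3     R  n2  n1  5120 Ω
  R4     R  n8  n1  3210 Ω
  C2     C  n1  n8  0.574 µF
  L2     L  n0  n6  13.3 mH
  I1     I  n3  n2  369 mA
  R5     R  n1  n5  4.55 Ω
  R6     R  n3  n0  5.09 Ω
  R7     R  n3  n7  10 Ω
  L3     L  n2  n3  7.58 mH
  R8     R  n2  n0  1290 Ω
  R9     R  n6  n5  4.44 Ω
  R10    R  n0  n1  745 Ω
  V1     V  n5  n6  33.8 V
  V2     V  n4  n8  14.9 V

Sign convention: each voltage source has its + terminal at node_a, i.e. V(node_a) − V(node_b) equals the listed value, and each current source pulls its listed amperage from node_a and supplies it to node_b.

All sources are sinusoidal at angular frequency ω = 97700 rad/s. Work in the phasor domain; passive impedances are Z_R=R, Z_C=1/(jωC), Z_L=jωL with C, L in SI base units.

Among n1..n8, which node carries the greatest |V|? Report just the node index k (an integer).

Element admittances at ω=97700 rad/s:
  Y(C1) = 0.000+0.6653j S between n5,n8
  Y(L1) = 0.000-0.0004450j S between n0,n3
  Y(R1) = 0.5917+0.000j S between n2,n7
  Y(R2) = 0.001441+0.000j S between n4,n0
  Y(R3) = 0.0001953+0.000j S between n2,n1
  Y(R4) = 0.0003115+0.000j S between n8,n1
  Y(C2) = 0.000+0.05608j S between n1,n8
  Y(L2) = 0.000-0.0007696j S between n0,n6
  I1: injects 0.369 A into n2 (from n3)
  Y(R5) = 0.2198+0.000j S between n1,n5
  Y(R6) = 0.1965+0.000j S between n3,n0
  Y(R7) = 0.1000+0.000j S between n3,n7
  Y(L3) = 0.000-0.001350j S between n2,n3
  Y(R8) = 0.0007752+0.000j S between n2,n0
  Y(R9) = 0.2252+0.000j S between n6,n5
  Y(R10) = 0.001342+0.000j S between n0,n1
  V1: constraint V(n5)−V(n6) = 33.8
  V2: constraint V(n4)−V(n8) = 14.9
Assemble and solve the 10×10 MNA system:
  V(n1)=-4.359-9.850j  V(n2)=4.230+0.03427j  V(n3)=-0.02521-0.01002j  V(n4)=10.52-9.888j  V(n5)=-4.403-9.914j  V(n6)=-38.20-9.914j  V(n7)=3.615+0.02787j  V(n8)=-4.380-9.888j
  i(V1)=-7.620+0.02940j  i(V2)=-0.01516+0.01425j

6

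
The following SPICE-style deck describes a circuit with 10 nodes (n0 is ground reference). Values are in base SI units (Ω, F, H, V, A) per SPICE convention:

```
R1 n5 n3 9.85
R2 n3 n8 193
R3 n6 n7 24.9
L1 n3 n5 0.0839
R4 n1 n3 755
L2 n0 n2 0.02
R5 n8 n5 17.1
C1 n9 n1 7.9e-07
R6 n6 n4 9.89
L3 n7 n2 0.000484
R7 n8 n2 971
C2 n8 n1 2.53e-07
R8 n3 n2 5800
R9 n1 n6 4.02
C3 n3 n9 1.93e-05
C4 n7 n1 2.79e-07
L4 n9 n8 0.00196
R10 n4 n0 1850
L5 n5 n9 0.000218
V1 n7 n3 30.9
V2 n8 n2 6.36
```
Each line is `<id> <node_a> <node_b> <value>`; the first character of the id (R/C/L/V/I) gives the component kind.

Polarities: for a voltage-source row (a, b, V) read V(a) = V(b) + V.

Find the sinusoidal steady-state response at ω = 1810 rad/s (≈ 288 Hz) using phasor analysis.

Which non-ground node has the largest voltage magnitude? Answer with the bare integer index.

3

MNA unknowns: 9 node voltages V₁..V_9 plus 2 source currents (V1, V2)
R1: Y=0.1015+0.000j on G[5,3]
R2: Y=0.005181+0.000j on G[3,8]
R3: Y=0.04016+0.000j on G[6,7]
L1: Y=0.000-0.006585j on G[3,5]
R4: Y=0.001325+0.000j on G[1,3]
L2: Y=0.000-0.02762j on G[0,2]
R5: Y=0.05848+0.000j on G[8,5]
C1: Y=0.000+0.001430j on G[9,1]
R6: Y=0.1011+0.000j on G[6,4]
L3: Y=0.000-1.142j on G[7,2]
R7: Y=0.001030+0.000j on G[8,2]
C2: Y=0.000+0.0004579j on G[8,1]
R8: Y=0.0001724+0.000j on G[3,2]
R9: Y=0.2488+0.000j on G[1,6]
C3: Y=0.000+0.03493j on G[3,9]
C4: Y=0.000+0.0005050j on G[7,1]
L4: Y=0.000-0.2819j on G[9,8]
R10: Y=0.0005405+0.000j on G[4,0]
L5: Y=0.000-2.534j on G[5,9]
V1: row V7−V3=30.9, i_V1 at 7,3
V2: row V8−V2=6.36, i_V2 at 8,2
solve → V1=0.1640+3.365j, V2=0.06511-0.004573j, V3=-30.22+3.270j, V4=0.2337+3.327j, V5=0.4446-12.38j, V6=0.2350+3.345j, V7=0.6776+3.270j, V8=6.425-0.004573j, V9=1.437-11.33j
aux → i_V1=-3.756+0.7019j, i_V2=-3.739+0.6968j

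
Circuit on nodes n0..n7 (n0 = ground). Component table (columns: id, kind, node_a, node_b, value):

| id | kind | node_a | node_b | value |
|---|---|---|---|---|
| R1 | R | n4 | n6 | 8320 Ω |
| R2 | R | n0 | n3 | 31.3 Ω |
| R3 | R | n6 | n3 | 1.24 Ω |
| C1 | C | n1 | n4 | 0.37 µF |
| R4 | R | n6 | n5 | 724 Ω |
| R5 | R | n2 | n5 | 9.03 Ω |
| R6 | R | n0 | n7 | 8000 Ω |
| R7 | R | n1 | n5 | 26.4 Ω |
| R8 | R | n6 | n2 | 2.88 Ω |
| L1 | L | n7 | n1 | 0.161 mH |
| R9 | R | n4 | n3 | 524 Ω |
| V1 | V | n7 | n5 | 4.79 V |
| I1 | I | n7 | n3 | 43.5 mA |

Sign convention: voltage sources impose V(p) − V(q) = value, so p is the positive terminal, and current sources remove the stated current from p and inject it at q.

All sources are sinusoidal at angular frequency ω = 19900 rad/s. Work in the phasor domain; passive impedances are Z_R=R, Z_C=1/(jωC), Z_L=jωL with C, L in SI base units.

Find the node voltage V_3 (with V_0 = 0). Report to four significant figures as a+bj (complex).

-0.01605+4.779e-05j V

Apply KCL at each of the 7 non-ground nodes and solve the resulting linear system.
Node n1: branches {C1, R7, L1} → V_1 = 4.032-0.6106j
Node n2: branches {R5, R8} → V_2 = -0.2271-0.003759j
Node n3: branches {R2, R3, R9, I1} → V_3 = -0.01605+4.779e-05j
Node n4: branches {R1, C1, R9} → V_4 = 3.902+0.4700j
Node n5: branches {R4, R5, R7, V1} → V_5 = -0.6888-0.01222j
Node n6: branches {R1, R3, R4, R8} → V_6 = -0.07989-0.001062j
Node n7: branches {R6, L1, V1, I1} → V_7 = 4.101-0.01222j
Source currents: i(V1)=-0.2308+0.02171j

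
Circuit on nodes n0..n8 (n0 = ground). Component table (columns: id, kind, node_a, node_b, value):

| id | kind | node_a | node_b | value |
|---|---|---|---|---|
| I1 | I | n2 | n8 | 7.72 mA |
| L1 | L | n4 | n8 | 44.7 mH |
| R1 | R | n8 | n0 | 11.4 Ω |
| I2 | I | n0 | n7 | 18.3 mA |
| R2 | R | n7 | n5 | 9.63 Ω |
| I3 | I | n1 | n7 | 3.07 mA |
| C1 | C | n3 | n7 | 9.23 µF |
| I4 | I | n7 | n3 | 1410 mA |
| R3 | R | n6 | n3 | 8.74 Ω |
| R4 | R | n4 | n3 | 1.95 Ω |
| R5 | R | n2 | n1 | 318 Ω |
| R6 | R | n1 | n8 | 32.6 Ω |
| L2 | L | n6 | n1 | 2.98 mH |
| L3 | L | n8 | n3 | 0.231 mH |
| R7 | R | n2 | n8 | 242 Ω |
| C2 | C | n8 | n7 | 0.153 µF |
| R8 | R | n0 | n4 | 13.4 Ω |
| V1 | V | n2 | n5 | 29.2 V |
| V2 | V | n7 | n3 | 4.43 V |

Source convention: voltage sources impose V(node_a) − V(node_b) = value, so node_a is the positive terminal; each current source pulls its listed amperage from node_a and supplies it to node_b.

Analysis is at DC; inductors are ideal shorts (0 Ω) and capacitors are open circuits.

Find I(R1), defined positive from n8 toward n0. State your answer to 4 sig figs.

MNA unknowns: 8 node voltages V₁..V_8 plus 5 source currents (L1, L2, L3, V1, V2)
I1: z[2]−=0.00772, z[8]+=0.00772
L1: row V4−V8=0, i_L1 at 4,8
R1: Y=0.08772 on G[8,0]
I2: z[0]−=0.0183, z[7]+=0.0183
R2: Y=0.1038 on G[7,5]
I3: z[1]−=0.00307, z[7]+=0.00307
C1: Y=0.000 on G[3,7]
I4: z[7]−=1.41, z[3]+=1.41
R3: Y=0.1144 on G[6,3]
R4: Y=0.5128 on G[4,3]
R5: Y=0.003145 on G[2,1]
R6: Y=0.03067 on G[1,8]
L2: row V6−V1=0, i_L2 at 6,1
L3: row V8−V3=0, i_L3 at 8,3
R7: Y=0.004132 on G[2,8]
C2: Y=0.000 on G[8,7]
R8: Y=0.07463 on G[0,4]
V1: row V2−V5=29.2, i_V1 at 2,5
V2: row V7−V3=4.43, i_V2 at 7,3
solve → V1=0.7576, V2=31.49, V3=0.1127, V4=0.1127, V5=2.289, V6=0.7576, V7=4.543, V8=0.1127
aux → i_L1=-0.008412, i_L2=-0.07379, i_L3=0.1389, i_V1=-0.2340, i_V2=-1.623

0.009888 A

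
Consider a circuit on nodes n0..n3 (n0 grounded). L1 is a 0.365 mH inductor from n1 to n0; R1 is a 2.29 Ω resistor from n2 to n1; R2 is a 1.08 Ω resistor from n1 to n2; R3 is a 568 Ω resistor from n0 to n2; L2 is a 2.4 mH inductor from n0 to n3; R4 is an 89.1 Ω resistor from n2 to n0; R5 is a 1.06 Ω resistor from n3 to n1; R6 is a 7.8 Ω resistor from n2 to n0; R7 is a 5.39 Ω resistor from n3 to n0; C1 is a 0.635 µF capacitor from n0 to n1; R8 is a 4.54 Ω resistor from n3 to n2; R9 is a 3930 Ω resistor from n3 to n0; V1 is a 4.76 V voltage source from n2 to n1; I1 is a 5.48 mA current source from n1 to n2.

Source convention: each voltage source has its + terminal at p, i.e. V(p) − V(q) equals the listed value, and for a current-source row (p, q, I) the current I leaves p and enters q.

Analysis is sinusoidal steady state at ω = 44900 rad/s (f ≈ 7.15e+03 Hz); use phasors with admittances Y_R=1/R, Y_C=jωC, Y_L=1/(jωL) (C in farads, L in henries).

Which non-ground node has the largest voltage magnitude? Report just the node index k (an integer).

1

Apply KCL at each of the 3 non-ground nodes and solve the resulting linear system.
Node n1: branches {L1, R1, R2, R5, C1, V1, I1} → V_1 = -2.666-0.3278j
Node n2: branches {R1, R2, R3, R4, R6, R8, V1, I1} → V_2 = 2.094-0.3278j
Node n3: branches {L2, R5, R7, R8, R9} → V_3 = -1.520-0.2932j
Source currents: i(V1)=-7.572+0.05393j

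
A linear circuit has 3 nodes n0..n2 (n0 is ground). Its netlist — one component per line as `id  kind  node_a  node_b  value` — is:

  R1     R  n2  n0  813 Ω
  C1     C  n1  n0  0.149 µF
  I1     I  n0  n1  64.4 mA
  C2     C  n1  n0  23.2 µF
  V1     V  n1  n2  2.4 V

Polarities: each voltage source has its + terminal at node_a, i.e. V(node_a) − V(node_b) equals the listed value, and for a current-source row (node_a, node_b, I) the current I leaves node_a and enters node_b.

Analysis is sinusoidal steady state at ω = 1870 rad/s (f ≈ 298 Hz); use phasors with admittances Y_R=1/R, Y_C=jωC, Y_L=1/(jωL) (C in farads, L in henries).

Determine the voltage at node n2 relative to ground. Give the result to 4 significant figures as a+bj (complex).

Apply KCL at each of the 2 non-ground nodes and solve the resulting linear system.
Node n1: branches {C1, I1, C2, V1} → V_1 = 0.04342-1.541j
Node n2: branches {R1, V1} → V_2 = -2.357-1.541j
Source currents: i(V1)=-0.002899-0.001896j

-2.357-1.541j V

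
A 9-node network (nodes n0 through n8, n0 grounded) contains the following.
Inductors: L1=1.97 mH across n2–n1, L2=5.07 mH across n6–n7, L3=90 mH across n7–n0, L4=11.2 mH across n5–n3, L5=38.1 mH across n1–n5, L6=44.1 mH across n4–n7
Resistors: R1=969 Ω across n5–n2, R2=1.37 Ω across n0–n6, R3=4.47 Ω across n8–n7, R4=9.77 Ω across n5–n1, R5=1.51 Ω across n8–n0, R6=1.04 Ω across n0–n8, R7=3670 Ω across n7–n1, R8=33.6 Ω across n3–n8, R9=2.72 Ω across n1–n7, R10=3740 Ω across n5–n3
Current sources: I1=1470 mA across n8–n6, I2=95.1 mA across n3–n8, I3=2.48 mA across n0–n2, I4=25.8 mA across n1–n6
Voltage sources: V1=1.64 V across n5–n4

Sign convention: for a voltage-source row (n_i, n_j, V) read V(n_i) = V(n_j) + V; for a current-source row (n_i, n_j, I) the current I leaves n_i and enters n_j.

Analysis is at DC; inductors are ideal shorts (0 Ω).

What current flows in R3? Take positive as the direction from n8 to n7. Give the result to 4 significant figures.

MNA unknowns: 8 node voltages V₁..V_8 plus 7 source currents (L1, L2, L3, L4, L5, L6, V1)
L1: row V2−V1=0, i_L1 at 2,1
R1: Y=0.001032 on G[5,2]
L2: row V6−V7=0, i_L2 at 6,7
I1: z[8]−=1.47, z[6]+=1.47
L3: row V7−V0=0, i_L3 at 7,0
R2: Y=0.7299 on G[0,6]
I2: z[3]−=0.0951, z[8]+=0.0951
R3: Y=0.2237 on G[8,7]
R4: Y=0.1024 on G[5,1]
L4: row V5−V3=0, i_L4 at 5,3
L5: row V1−V5=0, i_L5 at 1,5
R5: Y=0.6623 on G[8,0]
L6: row V4−V7=0, i_L6 at 4,7
R6: Y=0.9615 on G[0,8]
R7: Y=0.0002725 on G[7,1]
R8: Y=0.02976 on G[3,8]
R9: Y=0.3676 on G[1,7]
I3: z[0]−=0.00248, z[2]+=0.00248
I4: z[1]−=0.0258, z[6]+=0.0258
R10: Y=0.0002674 on G[5,3]
V1: row V5−V4=1.64, i_V1 at 5,4
solve → V1=1.640, V2=1.640, V3=1.640, V4=0.000, V5=1.640, V6=0.000, V7=0.000, V8=-0.7064
aux → i_L1=0.002480, i_L2=1.496, i_L3=1.150, i_L4=0.1649, i_L5=-0.6267, i_L6=-0.7916, i_V1=-0.7916

-0.1580 A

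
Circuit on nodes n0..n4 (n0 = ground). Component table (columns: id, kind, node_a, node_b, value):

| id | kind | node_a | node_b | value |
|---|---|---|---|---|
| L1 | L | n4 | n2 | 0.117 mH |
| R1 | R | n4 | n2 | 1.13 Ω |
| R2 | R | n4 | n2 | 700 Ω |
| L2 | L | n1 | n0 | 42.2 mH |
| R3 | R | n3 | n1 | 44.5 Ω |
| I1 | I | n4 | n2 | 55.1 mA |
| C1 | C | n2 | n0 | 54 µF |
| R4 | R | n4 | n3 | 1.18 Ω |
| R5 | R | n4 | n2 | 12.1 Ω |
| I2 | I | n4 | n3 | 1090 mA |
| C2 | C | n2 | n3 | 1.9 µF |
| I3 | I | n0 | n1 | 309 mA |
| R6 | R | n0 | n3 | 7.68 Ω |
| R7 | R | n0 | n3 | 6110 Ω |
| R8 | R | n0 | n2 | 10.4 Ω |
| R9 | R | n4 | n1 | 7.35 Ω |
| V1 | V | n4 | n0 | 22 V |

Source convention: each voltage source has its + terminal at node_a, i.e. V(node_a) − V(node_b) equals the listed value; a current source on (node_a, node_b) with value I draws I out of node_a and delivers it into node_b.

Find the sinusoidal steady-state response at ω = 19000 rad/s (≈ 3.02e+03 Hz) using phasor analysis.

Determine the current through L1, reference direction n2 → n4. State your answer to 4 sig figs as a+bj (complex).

Apply KCL at each of the 4 non-ground nodes and solve the resulting linear system.
Node n1: branches {L2, R3, I3, R9} → V_1 = 23.78+0.1393j
Node n2: branches {L1, R1, R2, I1, C1, R5, C2, R8} → V_2 = 11.38-15.13j
Node n3: branches {R3, R4, I2, C2, R6, R7} → V_3 = 20.80-0.3366j
Node n4: branches {L1, R1, R2, I1, R4, R5, I2, R9, V1} → V_4 = 22.00+0.000j
Source currents: i(V1)=-19.02-10.15j

-6.805+4.777j A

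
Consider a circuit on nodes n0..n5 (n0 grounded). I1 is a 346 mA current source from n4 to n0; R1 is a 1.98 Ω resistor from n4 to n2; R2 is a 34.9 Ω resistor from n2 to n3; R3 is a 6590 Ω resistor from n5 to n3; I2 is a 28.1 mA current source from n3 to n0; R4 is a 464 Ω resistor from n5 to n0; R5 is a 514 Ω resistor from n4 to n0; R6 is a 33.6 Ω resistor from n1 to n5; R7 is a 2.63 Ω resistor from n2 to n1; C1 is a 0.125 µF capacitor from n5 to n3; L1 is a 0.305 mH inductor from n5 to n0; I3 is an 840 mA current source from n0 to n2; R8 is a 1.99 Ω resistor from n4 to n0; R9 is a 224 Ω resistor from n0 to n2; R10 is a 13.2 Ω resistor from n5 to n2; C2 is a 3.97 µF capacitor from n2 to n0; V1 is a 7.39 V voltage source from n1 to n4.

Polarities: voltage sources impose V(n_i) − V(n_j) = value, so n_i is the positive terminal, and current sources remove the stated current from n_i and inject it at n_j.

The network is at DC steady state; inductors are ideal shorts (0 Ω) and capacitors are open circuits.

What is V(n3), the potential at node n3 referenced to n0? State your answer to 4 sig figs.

2.672 V

MNA unknowns: 5 node voltages V₁..V_5 plus 2 source currents (L1, V1)
I1: z[4]−=0.346, z[0]+=0.346
R1: Y=0.5051 on G[4,2]
R2: Y=0.02865 on G[2,3]
R3: Y=0.0001517 on G[5,3]
I2: z[3]−=0.0281, z[0]+=0.0281
R4: Y=0.002155 on G[5,0]
R5: Y=0.001946 on G[4,0]
R6: Y=0.02976 on G[1,5]
R7: Y=0.3802 on G[2,1]
C1: Y=0.000 on G[5,3]
L1: row V5−V0=0, i_L1 at 5,0
I3: z[0]−=0.84, z[2]+=0.84
R8: Y=0.5025 on G[4,0]
R9: Y=0.004464 on G[0,2]
R10: Y=0.07576 on G[5,2]
C2: Y=0.000 on G[2,0]
V1: row V1−V4=7.39, i_V1 at 1,4
solve → V1=7.299, V2=3.667, V3=2.672, V4=-0.09105, V5=0.000
aux → i_L1=0.4955, i_V1=-1.598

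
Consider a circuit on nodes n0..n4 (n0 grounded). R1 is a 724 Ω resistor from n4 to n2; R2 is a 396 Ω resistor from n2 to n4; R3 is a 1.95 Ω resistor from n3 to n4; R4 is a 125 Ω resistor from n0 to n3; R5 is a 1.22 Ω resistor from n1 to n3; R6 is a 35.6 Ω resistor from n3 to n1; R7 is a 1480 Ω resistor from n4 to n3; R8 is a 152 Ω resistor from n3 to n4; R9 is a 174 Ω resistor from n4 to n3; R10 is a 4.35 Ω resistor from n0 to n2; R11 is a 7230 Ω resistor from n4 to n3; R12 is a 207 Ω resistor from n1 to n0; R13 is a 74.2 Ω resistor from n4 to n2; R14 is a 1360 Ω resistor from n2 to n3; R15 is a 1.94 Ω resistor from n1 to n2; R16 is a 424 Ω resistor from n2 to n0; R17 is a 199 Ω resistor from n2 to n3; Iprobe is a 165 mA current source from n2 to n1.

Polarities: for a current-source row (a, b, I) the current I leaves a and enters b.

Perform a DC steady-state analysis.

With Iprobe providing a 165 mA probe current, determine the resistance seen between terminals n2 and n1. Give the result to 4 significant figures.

MNA unknowns: 4 node voltages V₁..V_4
R1: Y=0.001381 on G[4,2]
R2: Y=0.002525 on G[2,4]
R3: Y=0.5128 on G[3,4]
R4: Y=0.008000 on G[0,3]
R5: Y=0.8197 on G[1,3]
R6: Y=0.02809 on G[3,1]
R7: Y=0.0006757 on G[4,3]
R8: Y=0.006579 on G[3,4]
R9: Y=0.005747 on G[4,3]
R10: Y=0.2299 on G[0,2]
R11: Y=0.0001383 on G[4,3]
R12: Y=0.004831 on G[1,0]
R13: Y=0.01348 on G[4,2]
R14: Y=0.0007353 on G[2,3]
R15: Y=0.5155 on G[1,2]
R16: Y=0.002358 on G[2,0]
R17: Y=0.005025 on G[2,3]
Iprobe: z[2]−=0.165, z[1]+=0.165
solve → V1=0.2851, V2=-0.01539, V3=0.2747, V4=0.2655

R_eq = 1.821 Ω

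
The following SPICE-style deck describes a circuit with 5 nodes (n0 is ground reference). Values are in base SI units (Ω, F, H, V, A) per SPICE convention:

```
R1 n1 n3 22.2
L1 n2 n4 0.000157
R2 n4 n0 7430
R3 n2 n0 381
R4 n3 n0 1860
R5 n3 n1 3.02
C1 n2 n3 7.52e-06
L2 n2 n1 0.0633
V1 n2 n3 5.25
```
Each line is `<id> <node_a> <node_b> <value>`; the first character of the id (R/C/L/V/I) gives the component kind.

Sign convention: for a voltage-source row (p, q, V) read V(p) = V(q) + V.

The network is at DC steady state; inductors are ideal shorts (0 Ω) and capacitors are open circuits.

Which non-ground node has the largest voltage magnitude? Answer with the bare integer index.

Element admittances at DC:
  Y(R1) = 0.04505 S between n1,n3
  L1: short n2↔n4 (DC inductor)
  Y(R2) = 0.0001346 S between n4,n0
  Y(R3) = 0.002625 S between n2,n0
  Y(R4) = 0.0005376 S between n3,n0
  Y(R5) = 0.3311 S between n3,n1
  Y(C1) = 0.000 S between n2,n3
  L2: short n2↔n1 (DC inductor)
  V1: constraint V(n2)−V(n3) = 5.25
Assemble and solve the 7×7 MNA system:
  V(n1)=0.8561  V(n2)=0.8561  V(n3)=-4.394  V(n4)=0.8561
  i(L1)=0.0001152  i(L2)=1.975  i(V1)=-1.977

3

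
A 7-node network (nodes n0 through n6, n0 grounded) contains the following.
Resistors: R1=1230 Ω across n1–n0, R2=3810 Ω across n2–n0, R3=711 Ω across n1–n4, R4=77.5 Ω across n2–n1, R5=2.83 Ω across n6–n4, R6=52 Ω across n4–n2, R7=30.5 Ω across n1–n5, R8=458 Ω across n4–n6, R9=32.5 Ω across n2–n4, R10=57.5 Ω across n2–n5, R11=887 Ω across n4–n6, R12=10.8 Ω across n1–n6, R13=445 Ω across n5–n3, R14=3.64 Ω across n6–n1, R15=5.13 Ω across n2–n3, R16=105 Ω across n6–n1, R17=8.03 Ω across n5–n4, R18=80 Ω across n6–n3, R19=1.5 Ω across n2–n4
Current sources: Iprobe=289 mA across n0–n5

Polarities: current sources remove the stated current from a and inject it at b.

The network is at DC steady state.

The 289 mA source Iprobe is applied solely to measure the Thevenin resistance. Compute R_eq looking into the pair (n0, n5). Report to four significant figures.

R_eq = 937.0 Ω

MNA unknowns: 6 node voltages V₁..V_6
R1: Y=0.0008130 on G[1,0]
R2: Y=0.0002625 on G[2,0]
R3: Y=0.001406 on G[1,4]
R4: Y=0.01290 on G[2,1]
R5: Y=0.3534 on G[6,4]
R6: Y=0.01923 on G[4,2]
R7: Y=0.03279 on G[1,5]
R8: Y=0.002183 on G[4,6]
R9: Y=0.03077 on G[2,4]
R10: Y=0.01739 on G[2,5]
R11: Y=0.001127 on G[4,6]
R12: Y=0.09259 on G[1,6]
R13: Y=0.002247 on G[5,3]
R14: Y=0.2747 on G[6,1]
R15: Y=0.1949 on G[2,3]
R16: Y=0.009524 on G[6,1]
R17: Y=0.1245 on G[5,4]
R18: Y=0.01250 on G[6,3]
R19: Y=0.6667 on G[2,4]
Iprobe: z[0]−=0.289, z[5]+=0.289
solve → V1=268.6, V2=269.2, V3=269.2, V4=269.3, V5=270.8, V6=268.9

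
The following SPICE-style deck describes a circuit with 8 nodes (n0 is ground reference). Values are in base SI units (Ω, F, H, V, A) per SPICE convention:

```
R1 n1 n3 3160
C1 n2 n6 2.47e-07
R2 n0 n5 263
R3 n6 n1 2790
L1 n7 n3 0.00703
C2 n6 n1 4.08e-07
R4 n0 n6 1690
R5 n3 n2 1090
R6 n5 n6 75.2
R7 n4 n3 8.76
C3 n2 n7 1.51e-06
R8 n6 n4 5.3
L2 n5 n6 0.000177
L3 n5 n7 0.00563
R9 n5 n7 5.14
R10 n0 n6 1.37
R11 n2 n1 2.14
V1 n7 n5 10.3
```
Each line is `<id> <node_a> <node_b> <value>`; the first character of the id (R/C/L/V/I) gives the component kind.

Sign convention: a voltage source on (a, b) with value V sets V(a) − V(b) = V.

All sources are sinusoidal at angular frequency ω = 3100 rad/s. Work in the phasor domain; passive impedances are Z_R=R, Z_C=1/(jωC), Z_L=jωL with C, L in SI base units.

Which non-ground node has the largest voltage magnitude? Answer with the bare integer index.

7

MNA unknowns: 7 node voltages V₁..V_7 plus 1 source current (V1)
R1: Y=0.0003165+0.000j on G[1,3]
C1: Y=0.000+0.0007657j on G[2,6]
R2: Y=0.003802+0.000j on G[0,5]
R3: Y=0.0003584+0.000j on G[6,1]
L1: Y=0.000-0.04589j on G[7,3]
C2: Y=0.000+0.001265j on G[6,1]
R4: Y=0.0005917+0.000j on G[0,6]
R5: Y=0.0009174+0.000j on G[3,2]
R6: Y=0.01330+0.000j on G[5,6]
R7: Y=0.1142+0.000j on G[4,3]
C3: Y=0.000+0.004681j on G[2,7]
R8: Y=0.1887+0.000j on G[6,4]
L2: Y=0.000-1.822j on G[5,6]
L3: Y=0.000-0.05730j on G[5,7]
R9: Y=0.1946+0.000j on G[5,7]
R10: Y=0.7299+0.000j on G[0,6]
R11: Y=0.4673+0.000j on G[2,1]
V1: row V7−V5=10.3, i_V1 at 7,5
solve → V1=6.031+0.7996j, V2=6.036+0.8201j, V3=2.922-4.556j, V4=1.102-1.717j, V5=-0.1711-0.1121j, V6=0.0008906+0.0005834j, V7=10.13-0.1121j
aux → i_V1=-2.212+0.9017j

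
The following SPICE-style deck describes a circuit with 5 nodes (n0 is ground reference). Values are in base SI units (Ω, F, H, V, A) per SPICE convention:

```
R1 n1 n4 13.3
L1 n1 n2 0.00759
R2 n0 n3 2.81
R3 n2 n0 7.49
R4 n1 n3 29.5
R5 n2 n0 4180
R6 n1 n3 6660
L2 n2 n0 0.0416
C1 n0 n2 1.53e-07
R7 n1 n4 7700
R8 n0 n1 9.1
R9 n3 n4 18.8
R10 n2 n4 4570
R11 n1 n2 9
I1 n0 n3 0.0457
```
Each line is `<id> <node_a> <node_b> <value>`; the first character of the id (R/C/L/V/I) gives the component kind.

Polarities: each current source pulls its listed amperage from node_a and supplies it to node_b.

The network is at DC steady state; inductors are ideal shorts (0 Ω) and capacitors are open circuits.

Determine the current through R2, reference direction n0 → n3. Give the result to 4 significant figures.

MNA unknowns: 4 node voltages V₁..V_4 plus 2 source currents (L1, L2)
R1: Y=0.07519 on G[1,4]
L1: row V1−V2=0, i_L1 at 1,2
R2: Y=0.3559 on G[0,3]
R3: Y=0.1335 on G[2,0]
R4: Y=0.03390 on G[1,3]
R5: Y=0.0002392 on G[2,0]
R6: Y=0.0001502 on G[1,3]
L2: row V2−V0=0, i_L2 at 2,0
C1: Y=0.000 on G[0,2]
R7: Y=0.0001299 on G[1,4]
R8: Y=0.1099 on G[0,1]
R9: Y=0.05319 on G[3,4]
R10: Y=0.0002188 on G[2,4]
R11: Y=0.1111 on G[1,2]
I1: z[0]−=0.0457, z[3]+=0.0457
solve → V1=0.000, V2=0.000, V3=0.1085, V4=0.04484
aux → i_L1=0.007072, i_L2=0.007082

-0.03862 A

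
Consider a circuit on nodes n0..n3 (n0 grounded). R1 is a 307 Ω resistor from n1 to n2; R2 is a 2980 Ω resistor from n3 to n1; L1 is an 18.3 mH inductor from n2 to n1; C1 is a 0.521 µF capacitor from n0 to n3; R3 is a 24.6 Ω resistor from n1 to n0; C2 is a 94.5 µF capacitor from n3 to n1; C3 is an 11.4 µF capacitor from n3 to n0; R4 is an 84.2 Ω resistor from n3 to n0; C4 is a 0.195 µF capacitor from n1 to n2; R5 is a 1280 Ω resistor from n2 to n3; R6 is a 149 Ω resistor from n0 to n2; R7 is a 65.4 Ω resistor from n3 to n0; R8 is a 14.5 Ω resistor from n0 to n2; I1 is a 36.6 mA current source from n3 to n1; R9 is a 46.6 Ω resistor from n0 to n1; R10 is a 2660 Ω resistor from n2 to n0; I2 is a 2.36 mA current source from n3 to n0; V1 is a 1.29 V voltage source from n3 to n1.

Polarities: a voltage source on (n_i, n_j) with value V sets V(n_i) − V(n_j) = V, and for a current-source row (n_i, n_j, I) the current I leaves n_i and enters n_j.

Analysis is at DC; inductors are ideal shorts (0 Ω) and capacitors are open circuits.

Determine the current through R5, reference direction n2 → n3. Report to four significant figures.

MNA unknowns: 3 node voltages V₁..V_3 plus 2 source currents (L1, V1)
R1: Y=0.003257 on G[1,2]
R2: Y=0.0003356 on G[3,1]
L1: row V2−V1=0, i_L1 at 2,1
C1: Y=0.000 on G[0,3]
R3: Y=0.04065 on G[1,0]
C2: Y=0.000 on G[3,1]
C3: Y=0.000 on G[3,0]
R4: Y=0.01188 on G[3,0]
C4: Y=0.000 on G[1,2]
R5: Y=0.0007813 on G[2,3]
R6: Y=0.006711 on G[0,2]
R7: Y=0.01529 on G[3,0]
R8: Y=0.06897 on G[0,2]
I1: z[3]−=0.0366, z[1]+=0.0366
R9: Y=0.02146 on G[0,1]
R10: Y=0.0003759 on G[2,0]
I2: z[3]−=0.00236, z[0]+=0.00236
V1: row V3−V1=1.29, i_V1 at 3,1
solve → V1=-0.2262, V2=-0.2262, V3=1.064
aux → i_L1=0.01821, i_V1=-0.06930

-0.001008 A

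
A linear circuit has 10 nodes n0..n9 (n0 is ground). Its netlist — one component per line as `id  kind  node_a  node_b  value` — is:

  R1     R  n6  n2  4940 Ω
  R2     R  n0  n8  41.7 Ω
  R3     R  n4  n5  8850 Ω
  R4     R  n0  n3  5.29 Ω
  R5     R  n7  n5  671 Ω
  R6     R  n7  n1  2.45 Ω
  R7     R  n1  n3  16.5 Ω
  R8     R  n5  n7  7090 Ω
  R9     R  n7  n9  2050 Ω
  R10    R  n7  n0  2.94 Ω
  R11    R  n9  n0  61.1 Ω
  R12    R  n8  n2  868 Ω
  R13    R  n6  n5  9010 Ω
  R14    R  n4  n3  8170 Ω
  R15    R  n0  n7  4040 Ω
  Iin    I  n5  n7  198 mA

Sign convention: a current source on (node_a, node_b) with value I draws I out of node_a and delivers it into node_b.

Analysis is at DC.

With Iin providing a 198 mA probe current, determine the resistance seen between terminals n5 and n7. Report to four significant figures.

R_eq = 569.0 Ω

MNA unknowns: 9 node voltages V₁..V_9
R1: Y=0.0002024 on G[6,2]
R2: Y=0.02398 on G[0,8]
R3: Y=0.0001130 on G[4,5]
R4: Y=0.1890 on G[0,3]
R5: Y=0.001490 on G[7,5]
R6: Y=0.4082 on G[7,1]
R7: Y=0.06061 on G[1,3]
R8: Y=0.0001410 on G[5,7]
R9: Y=0.0004878 on G[7,9]
R10: Y=0.3401 on G[7,0]
R11: Y=0.01637 on G[9,0]
R12: Y=0.001152 on G[8,2]
R13: Y=0.0001110 on G[6,5]
R14: Y=0.0001224 on G[4,3]
R15: Y=0.0002475 on G[0,7]
Iin: z[5]−=0.198, z[7]+=0.198
solve → V1=0.02646, V2=-6.895, V3=-0.02008, V4=-54.08, V5=-112.6, V6=-44.34, V7=0.03337, V8=-0.3161, V9=0.0009659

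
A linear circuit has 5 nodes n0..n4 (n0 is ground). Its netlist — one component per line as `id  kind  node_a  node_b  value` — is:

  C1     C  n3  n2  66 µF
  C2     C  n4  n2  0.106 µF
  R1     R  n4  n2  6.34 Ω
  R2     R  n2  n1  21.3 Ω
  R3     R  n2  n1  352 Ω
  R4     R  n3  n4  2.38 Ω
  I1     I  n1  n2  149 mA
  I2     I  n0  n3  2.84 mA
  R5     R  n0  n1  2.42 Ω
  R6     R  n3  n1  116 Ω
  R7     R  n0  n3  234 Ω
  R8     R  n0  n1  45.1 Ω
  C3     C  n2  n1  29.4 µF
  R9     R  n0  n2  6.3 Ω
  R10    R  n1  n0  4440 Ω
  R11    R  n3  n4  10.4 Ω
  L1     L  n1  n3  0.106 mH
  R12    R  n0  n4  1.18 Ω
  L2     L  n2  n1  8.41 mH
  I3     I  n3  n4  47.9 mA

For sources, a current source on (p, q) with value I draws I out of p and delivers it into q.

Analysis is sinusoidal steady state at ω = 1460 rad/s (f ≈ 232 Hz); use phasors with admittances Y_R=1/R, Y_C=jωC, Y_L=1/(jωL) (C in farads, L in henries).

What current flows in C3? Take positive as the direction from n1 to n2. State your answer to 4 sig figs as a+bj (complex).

MNA unknowns: 4 node voltages V₁..V_4
C1: Y=0.000+0.09636j on G[3,2]
C2: Y=0.000+0.0001548j on G[4,2]
R1: Y=0.1577+0.000j on G[4,2]
R2: Y=0.04695+0.000j on G[2,1]
R3: Y=0.002841+0.000j on G[2,1]
R4: Y=0.4202+0.000j on G[3,4]
I1: z[1]−=0.149, z[2]+=0.149
I2: z[0]−=0.00284, z[3]+=0.00284
R5: Y=0.4132+0.000j on G[0,1]
R6: Y=0.008621+0.000j on G[3,1]
R7: Y=0.004274+0.000j on G[0,3]
R8: Y=0.02217+0.000j on G[0,1]
C3: Y=0.000+0.04292j on G[2,1]
R9: Y=0.1587+0.000j on G[0,2]
R10: Y=0.0002252+0.000j on G[1,0]
R11: Y=0.09615+0.000j on G[3,4]
L1: Y=0.000-6.462j on G[1,3]
R12: Y=0.8475+0.000j on G[0,4]
L2: Y=0.000-0.08144j on G[2,1]
I3: z[3]−=0.0479, z[4]+=0.0479
solve → V1=-0.1570+0.02376j, V2=0.3730-0.08089j, V3=-0.1625+0.03278j, V4=0.01500+0.002774j

-0.004492-0.02275j A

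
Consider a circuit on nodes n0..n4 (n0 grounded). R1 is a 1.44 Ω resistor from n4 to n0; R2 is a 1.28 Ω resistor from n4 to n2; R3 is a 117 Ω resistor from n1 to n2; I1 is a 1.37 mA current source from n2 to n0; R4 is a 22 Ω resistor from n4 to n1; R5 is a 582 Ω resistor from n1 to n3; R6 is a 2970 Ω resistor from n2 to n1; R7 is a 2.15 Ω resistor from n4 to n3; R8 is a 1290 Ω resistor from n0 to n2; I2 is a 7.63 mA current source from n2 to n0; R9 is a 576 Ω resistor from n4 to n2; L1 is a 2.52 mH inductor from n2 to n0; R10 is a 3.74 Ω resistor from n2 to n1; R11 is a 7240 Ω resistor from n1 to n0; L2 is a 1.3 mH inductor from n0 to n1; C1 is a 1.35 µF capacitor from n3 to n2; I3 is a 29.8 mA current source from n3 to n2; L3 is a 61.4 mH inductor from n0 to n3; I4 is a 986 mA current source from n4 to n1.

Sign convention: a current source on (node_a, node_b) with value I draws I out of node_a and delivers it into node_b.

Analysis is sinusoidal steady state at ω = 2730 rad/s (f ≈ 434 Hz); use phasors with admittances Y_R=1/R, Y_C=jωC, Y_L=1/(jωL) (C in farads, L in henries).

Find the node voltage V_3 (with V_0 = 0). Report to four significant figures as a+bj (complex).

MNA unknowns: 4 node voltages V₁..V_4
R1: Y=0.6944+0.000j on G[4,0]
R2: Y=0.7812+0.000j on G[4,2]
R3: Y=0.008547+0.000j on G[1,2]
I1: z[2]−=0.00137, z[0]+=0.00137
R4: Y=0.04545+0.000j on G[4,1]
R5: Y=0.001718+0.000j on G[1,3]
R6: Y=0.0003367+0.000j on G[2,1]
R7: Y=0.4651+0.000j on G[4,3]
R8: Y=0.0007752+0.000j on G[0,2]
I2: z[2]−=0.00763, z[0]+=0.00763
R9: Y=0.001736+0.000j on G[4,2]
L1: Y=0.000-0.1454j on G[2,0]
R10: Y=0.2674+0.000j on G[2,1]
R11: Y=0.0001381+0.000j on G[1,0]
L2: Y=0.000-0.2818j on G[0,1]
C1: Y=0.000+0.003685j on G[3,2]
I3: z[3]−=0.0298, z[2]+=0.0298
L3: Y=0.000-0.005966j on G[0,3]
I4: z[4]−=0.986, z[1]+=0.986
solve → V1=1.175+1.647j, V2=-0.3726+0.6643j, V3=-0.8870+0.3873j, V4=-0.8234+0.3899j

-0.8870+0.3873j V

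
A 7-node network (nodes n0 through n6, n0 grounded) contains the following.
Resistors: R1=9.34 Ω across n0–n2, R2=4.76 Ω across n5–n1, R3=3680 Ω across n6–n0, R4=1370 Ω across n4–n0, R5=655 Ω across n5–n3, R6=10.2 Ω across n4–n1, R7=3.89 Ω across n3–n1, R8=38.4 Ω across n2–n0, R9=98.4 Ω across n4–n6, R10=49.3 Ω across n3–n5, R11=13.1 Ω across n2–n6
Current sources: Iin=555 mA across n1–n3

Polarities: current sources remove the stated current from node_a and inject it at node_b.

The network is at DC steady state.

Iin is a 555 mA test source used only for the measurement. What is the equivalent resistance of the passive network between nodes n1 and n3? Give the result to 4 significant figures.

MNA unknowns: 6 node voltages V₁..V_6
R1: Y=0.1071 on G[0,2]
R2: Y=0.2101 on G[5,1]
R3: Y=0.0002717 on G[6,0]
R4: Y=0.0007299 on G[4,0]
R5: Y=0.001527 on G[5,3]
R6: Y=0.09804 on G[4,1]
R7: Y=0.2571 on G[3,1]
R8: Y=0.02604 on G[2,0]
R9: Y=0.01016 on G[4,6]
R10: Y=0.02028 on G[3,5]
R11: Y=0.07634 on G[2,6]
Iin: z[1]−=0.555, z[3]+=0.555
solve → V1=0.000, V2=0.000, V3=2.005, V4=0.000, V5=0.1886, V6=0.000

R_eq = 3.612 Ω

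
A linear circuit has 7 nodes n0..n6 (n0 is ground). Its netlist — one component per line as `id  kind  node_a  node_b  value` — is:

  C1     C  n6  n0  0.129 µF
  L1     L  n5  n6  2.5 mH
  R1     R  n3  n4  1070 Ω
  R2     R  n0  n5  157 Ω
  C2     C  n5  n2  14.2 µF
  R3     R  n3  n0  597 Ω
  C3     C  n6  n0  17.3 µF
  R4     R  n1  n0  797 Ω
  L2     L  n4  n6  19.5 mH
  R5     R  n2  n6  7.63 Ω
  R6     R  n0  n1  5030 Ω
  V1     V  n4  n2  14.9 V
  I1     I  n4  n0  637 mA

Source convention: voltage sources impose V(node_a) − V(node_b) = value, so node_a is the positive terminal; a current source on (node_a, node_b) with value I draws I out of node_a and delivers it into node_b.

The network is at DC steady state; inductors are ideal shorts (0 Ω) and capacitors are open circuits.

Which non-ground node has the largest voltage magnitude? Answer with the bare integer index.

Element admittances at DC:
  Y(C1) = 0.000 S between n6,n0
  L1: short n5↔n6 (DC inductor)
  Y(R1) = 0.0009346 S between n3,n4
  Y(R2) = 0.006369 S between n0,n5
  Y(C2) = 0.000 S between n5,n2
  Y(R3) = 0.001675 S between n3,n0
  Y(C3) = 0.000 S between n6,n0
  Y(R4) = 0.001255 S between n1,n0
  L2: short n4↔n6 (DC inductor)
  Y(R5) = 0.1311 S between n2,n6
  Y(R6) = 0.0001988 S between n0,n1
  V1: constraint V(n4)−V(n2) = 14.9
  I1: injects 0.637 A into n0 (from n4)
Assemble and solve the 9×9 MNA system:
  V(n1)=0.000  V(n2)=-106.3  V(n3)=-32.73  V(n4)=-91.40  V(n5)=-91.40  V(n6)=-91.40
  i(L1)=0.5822  i(L2)=1.371  i(V1)=-1.953

2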